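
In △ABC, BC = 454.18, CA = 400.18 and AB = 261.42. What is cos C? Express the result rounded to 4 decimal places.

By the law of cosines, cos C = (BC² + CA² − AB²) / (2·BC·CA) ≈ 0.82002, so ∠C ≈ 34.91°.

cos C ≈ 0.8200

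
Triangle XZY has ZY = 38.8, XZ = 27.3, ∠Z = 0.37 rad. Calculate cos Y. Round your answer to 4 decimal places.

0.8040

By the law of cosines, YX² = XZ² + ZY² − 2·XZ·ZY·cos Z = 275.61, so YX ≈ 16.602.
Law of cosines again: cos Y = (ZY² + YX² − XZ²)/(2·ZY·YX) ≈ 0.80399, so ∠Y ≈ 0.637 rad.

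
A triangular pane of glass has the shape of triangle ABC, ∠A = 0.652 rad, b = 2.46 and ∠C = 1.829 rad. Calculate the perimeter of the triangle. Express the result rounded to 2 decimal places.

perimeter ≈ 8.77

The third angle is ∠B = π − ∠C − ∠A = 0.661 rad.
Law of sines: a = b·sin A/sin B ≈ 2.4327.
Law of sines: c = b·sin C/sin B ≈ 3.8763.
Semiperimeter s = (2.4327+2.46+3.8763)/2 = 4.3845.
Perimeter = 2.4327 + 2.46 + 3.8763 = 8.769.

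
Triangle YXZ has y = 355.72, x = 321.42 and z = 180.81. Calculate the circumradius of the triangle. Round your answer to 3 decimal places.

By the law of cosines, cos Y = (x² + z² − y²) / (2·x·z) ≈ 0.08144, so ∠Y ≈ 85.33°.
Circumradius = y/(2 sin Y) ≈ 178.45.

R ≈ 178.453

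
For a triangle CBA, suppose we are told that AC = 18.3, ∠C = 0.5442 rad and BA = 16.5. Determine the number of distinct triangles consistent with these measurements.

AC·sin C = 18.3·sin(0.5442 rad) ≈ 9.475.
Since AC sin C < BA < AC (9.475 < 16.5 < 18.3), two triangles exist.

2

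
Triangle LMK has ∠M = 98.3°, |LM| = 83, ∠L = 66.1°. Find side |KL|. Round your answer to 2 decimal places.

305.41

The third angle is ∠K = 180° − ∠L − ∠M = 15.60°.
Law of sines: |KL| = |LM|·sin M/sin K ≈ 305.41.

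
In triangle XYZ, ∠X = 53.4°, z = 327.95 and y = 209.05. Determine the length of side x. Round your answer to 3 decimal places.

By the law of cosines, x² = y² + z² − 2·y·z·cos X = 69501, so x ≈ 263.63.

263.631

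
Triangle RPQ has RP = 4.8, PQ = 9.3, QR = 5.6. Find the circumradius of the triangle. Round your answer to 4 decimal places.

By the law of cosines, cos R = (QR² + RP² − PQ²) / (2·QR·RP) ≈ -0.59691, so ∠R ≈ 126.65°.
Circumradius = PQ/(2 sin R) ≈ 5.7958.

5.7958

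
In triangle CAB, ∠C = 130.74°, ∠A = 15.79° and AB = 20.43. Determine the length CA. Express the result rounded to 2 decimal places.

The third angle is ∠B = 180° − ∠C − ∠A = 33.47°.
Law of sines: CA = AB·sin B/sin C ≈ 14.871.

14.87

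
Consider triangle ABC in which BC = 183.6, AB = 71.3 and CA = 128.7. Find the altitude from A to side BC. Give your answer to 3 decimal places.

Semiperimeter s = (183.6 + 128.7 + 71.3)/2 = 191.8.
Heron's formula: area = √(191.8·8.2·63.1·120.5) ≈ 3458.1.
The altitude from A has length 2·area/BC ≈ 37.67.

h_A ≈ 37.670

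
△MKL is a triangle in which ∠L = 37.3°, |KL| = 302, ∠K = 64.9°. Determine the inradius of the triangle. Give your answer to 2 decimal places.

The third angle is ∠M = 180° − ∠K − ∠L = 77.80°.
Law of sines: |LM| = |KL|·sin K/sin M ≈ 279.8.
Law of sines: |MK| = |KL|·sin L/sin M ≈ 187.24.
Area = ½·|KL|·|LM|·sin L ≈ 25603.
Semiperimeter s = (302+279.8+187.24)/2 = 384.52.
Inradius = area/s = 25603/384.52 ≈ 66.584.

r ≈ 66.58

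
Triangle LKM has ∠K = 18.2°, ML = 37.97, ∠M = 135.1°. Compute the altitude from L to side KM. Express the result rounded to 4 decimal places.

The third angle is ∠L = 180° − ∠K − ∠M = 26.70°.
Law of sines: KM = ML·sin L/sin K ≈ 54.623.
Law of sines: LK = ML·sin M/sin K ≈ 85.812.
Area = ½·ML·KM·sin M ≈ 732.
The altitude from L has length 2·area/KM ≈ 26.802.

26.8019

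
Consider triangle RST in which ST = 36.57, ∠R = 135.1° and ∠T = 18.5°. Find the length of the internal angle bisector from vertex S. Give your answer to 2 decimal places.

22.08

The third angle is ∠S = 180° − ∠T − ∠R = 26.40°.
Law of sines: TR = ST·sin S/sin R ≈ 23.036.
Law of sines: RS = ST·sin T/sin R ≈ 16.439.
The bisector from S has length 2·RS·ST·cos(∠S/2)/(RS+ST) ≈ 22.083.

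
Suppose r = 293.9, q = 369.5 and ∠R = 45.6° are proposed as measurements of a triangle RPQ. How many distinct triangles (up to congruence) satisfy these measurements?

q·sin R = 369.5·sin(45.6°) ≈ 264.
Since q sin R < r < q (264 < 293.9 < 369.5), two triangles exist.

2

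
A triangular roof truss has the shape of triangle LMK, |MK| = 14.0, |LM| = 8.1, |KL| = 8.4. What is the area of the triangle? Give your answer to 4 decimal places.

30.5554

Semiperimeter s = (14 + 8.4 + 8.1)/2 = 15.25.
Heron's formula: area = √(15.25·1.25·6.85·7.15) ≈ 30.555.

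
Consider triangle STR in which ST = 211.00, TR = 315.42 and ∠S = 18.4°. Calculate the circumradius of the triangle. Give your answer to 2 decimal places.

499.64

Law of sines: sin R = ST·sin S/TR ≈ 0.21115.
Since TR ≥ ST, only the acute value applies: ∠R ≈ 12.19°.
Then ∠T = 180° − ∠S − ∠R ≈ 149.41°.
Law of sines gives RS = TR·sin T/sin S ≈ 508.52.
Circumradius = TR/(2 sin S) ≈ 499.64.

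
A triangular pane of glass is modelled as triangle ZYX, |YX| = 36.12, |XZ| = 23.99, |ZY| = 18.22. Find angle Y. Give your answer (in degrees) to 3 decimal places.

By the law of cosines, cos Y = (|ZY|² + |YX|² − |XZ|²) / (2·|ZY|·|YX|) ≈ 0.80618, so ∠Y ≈ 36.28°.

∠Y ≈ 36.276°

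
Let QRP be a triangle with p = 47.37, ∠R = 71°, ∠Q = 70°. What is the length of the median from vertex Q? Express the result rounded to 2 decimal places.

m_Q ≈ 49.03

The third angle is ∠P = 180° − ∠Q − ∠R = 39.00°.
Law of sines: q = p·sin Q/sin P ≈ 70.732.
Law of sines: r = p·sin R/sin P ≈ 71.171.
Median from Q: ½√(2·r² + 2·p² − q²) ≈ 49.029.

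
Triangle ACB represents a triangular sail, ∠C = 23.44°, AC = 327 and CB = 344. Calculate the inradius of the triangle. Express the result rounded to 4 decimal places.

55.3579

By the law of cosines, BA² = AC² + CB² − 2·AC·CB·cos C = 18855, so BA ≈ 137.31.
Area = ½·AC·CB·sin C ≈ 22373.
Semiperimeter s = (344+137.31+327)/2 = 404.16.
Inradius = area/s = 22373/404.16 ≈ 55.358.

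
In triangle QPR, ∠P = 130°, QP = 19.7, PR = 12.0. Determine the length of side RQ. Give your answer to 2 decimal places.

By the law of cosines, RQ² = QP² + PR² − 2·QP·PR·cos P = 836, so RQ ≈ 28.914.

28.91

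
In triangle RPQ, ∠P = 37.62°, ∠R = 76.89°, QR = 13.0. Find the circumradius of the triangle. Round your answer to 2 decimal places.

10.65

The third angle is ∠Q = 180° − ∠R − ∠P = 65.49°.
Law of sines: PQ = QR·sin R/sin P ≈ 20.742.
Law of sines: RP = QR·sin Q/sin P ≈ 19.378.
Circumradius = QR/(2 sin P) ≈ 10.648.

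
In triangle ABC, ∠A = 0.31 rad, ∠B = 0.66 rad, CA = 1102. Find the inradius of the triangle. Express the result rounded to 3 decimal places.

r ≈ 159.091

The third angle is ∠C = π − ∠A − ∠B = 2.172 rad.
Law of sines: BC = CA·sin A/sin B ≈ 548.3.
Law of sines: AB = CA·sin C/sin B ≈ 1482.6.
Area = ½·CA·BC·sin C ≈ 2.4921e+05.
Semiperimeter s = (548.3+1102+1482.6)/2 = 1566.5.
Inradius = area/s = 2.4921e+05/1566.5 ≈ 159.09.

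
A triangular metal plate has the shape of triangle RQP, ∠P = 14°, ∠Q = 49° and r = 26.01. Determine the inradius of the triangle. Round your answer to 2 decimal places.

2.52

The third angle is ∠R = 180° − ∠Q − ∠P = 117.00°.
Law of sines: q = r·sin Q/sin R ≈ 22.031.
Law of sines: p = r·sin P/sin R ≈ 7.0621.
Area = ½·r·q·sin P ≈ 69.315.
Semiperimeter s = (26.01+22.031+7.0621)/2 = 27.552.
Inradius = area/s = 69.315/27.552 ≈ 2.5158.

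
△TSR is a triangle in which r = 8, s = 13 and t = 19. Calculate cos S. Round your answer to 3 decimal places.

By the law of cosines, cos S = (r² + t² − s²) / (2·r·t) ≈ 0.84211, so ∠S ≈ 32.64°.

cos S ≈ 0.842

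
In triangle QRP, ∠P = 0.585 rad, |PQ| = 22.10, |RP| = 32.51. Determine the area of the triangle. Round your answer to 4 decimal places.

Area = ½·|RP|·|PQ|·sin P ≈ 198.37.

198.3696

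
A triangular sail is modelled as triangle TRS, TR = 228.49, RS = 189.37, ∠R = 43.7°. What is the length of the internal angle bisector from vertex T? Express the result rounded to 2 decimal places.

By the law of cosines, ST² = TR² + RS² − 2·TR·RS·cos R = 25504, so ST ≈ 159.7.
Law of cosines again: cos T = (ST² + TR² − RS²)/(2·ST·TR) ≈ 0.57346, so ∠T ≈ 55.01°.
The bisector from T has length 2·ST·TR·cos(∠T/2)/(ST+TR) ≈ 166.75.

166.75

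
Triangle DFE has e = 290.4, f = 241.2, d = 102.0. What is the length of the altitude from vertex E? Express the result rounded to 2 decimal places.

Semiperimeter s = (102 + 241.2 + 290.4)/2 = 316.8.
Heron's formula: area = √(316.8·214.8·75.6·26.4) ≈ 11654.
The altitude from E has length 2·area/e ≈ 80.261.

h_E ≈ 80.26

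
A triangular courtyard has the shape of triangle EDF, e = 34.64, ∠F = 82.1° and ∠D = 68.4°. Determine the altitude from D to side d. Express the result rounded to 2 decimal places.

The third angle is ∠E = 180° − ∠D − ∠F = 29.50°.
Law of sines: d = e·sin D/sin E ≈ 65.406.
Law of sines: f = e·sin F/sin E ≈ 69.678.
Area = ½·e·d·sin F ≈ 1122.1.
The altitude from D has length 2·area/d ≈ 34.311.

34.31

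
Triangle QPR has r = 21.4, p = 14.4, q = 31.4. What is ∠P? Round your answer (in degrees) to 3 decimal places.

By the law of cosines, cos P = (r² + q² − p²) / (2·r·q) ≈ 0.92011, so ∠P ≈ 23.06°.

∠P ≈ 23.057°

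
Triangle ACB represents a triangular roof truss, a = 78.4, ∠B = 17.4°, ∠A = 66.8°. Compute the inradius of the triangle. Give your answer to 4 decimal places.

10.5396

The third angle is ∠C = 180° − ∠B − ∠A = 95.80°.
Law of sines: c = a·sin C/sin A ≈ 84.861.
Law of sines: b = a·sin B/sin A ≈ 25.507.
Area = ½·a·c·sin B ≈ 994.77.
Semiperimeter s = (78.4+84.861+25.507)/2 = 94.384.
Inradius = area/s = 994.77/94.384 ≈ 10.54.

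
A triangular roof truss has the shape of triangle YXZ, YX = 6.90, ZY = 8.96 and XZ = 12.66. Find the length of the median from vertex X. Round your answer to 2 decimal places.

Median from X: ½√(2·YX² + 2·XZ² − ZY²) ≈ 9.1582.

9.16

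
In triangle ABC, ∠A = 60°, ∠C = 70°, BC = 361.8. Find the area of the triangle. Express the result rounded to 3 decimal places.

The third angle is ∠B = 180° − ∠C − ∠A = 50.00°.
Law of sines: CA = BC·sin B/sin A ≈ 320.03.
Law of sines: AB = BC·sin C/sin A ≈ 392.58.
Area = ½·BC·CA·sin C ≈ 54402.

54402.177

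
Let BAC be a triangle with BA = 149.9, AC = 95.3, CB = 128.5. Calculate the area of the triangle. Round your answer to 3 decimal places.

Semiperimeter s = (95.3 + 128.5 + 149.9)/2 = 186.85.
Heron's formula: area = √(186.85·91.55·58.35·36.95) ≈ 6073.

area ≈ 6073.001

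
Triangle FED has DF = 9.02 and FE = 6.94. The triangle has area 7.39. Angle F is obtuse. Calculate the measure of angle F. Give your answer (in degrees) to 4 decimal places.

From area = ½·DF·FE·sin F, we get sin F = 2·area/(DF·FE) ≈ 0.23611.
Taking the obtuse solution, ∠F ≈ 166.34°.

166.3431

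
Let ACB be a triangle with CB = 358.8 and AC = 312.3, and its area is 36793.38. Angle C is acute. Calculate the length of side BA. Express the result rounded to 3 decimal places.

From area = ½·AC·CB·sin C, we get sin C = 2·area/(AC·CB) ≈ 0.65671.
Taking the acute solution, ∠C ≈ 41.05°.
Law of cosines then gives BA ≈ 239.29.

239.292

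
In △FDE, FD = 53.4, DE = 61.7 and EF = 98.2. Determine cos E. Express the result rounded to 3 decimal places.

By the law of cosines, cos E = (DE² + EF² − FD²) / (2·DE·EF) ≈ 0.87462, so ∠E ≈ 29.00°.

0.875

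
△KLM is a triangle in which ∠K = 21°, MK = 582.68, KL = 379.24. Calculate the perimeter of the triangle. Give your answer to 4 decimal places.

1227.8938

By the law of cosines, LM² = MK² + KL² − 2·MK·KL·cos K = 70742, so LM ≈ 265.97.
Semiperimeter s = (265.97+582.68+379.24)/2 = 613.95.
Perimeter = 265.97 + 582.68 + 379.24 = 1227.9.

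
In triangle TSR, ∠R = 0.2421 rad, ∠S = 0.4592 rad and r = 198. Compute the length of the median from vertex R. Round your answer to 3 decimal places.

The third angle is ∠T = π − ∠S − ∠R = 2.4403 rad.
Law of sines: t = r·sin T/sin R ≈ 532.87.
Law of sines: s = r·sin S/sin R ≈ 366.06.
Median from R: ½√(2·t² + 2·s² − r²) ≈ 446.29.

m_R ≈ 446.291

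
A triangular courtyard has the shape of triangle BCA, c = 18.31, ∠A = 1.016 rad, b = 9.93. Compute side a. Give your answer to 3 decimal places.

By the law of cosines, a² = b² + c² − 2·b·c·cos A = 242.31, so a ≈ 15.566.

15.566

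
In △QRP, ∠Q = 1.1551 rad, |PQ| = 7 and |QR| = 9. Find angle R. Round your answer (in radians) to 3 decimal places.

By the law of cosines, |RP|² = |PQ|² + |QR|² − 2·|PQ|·|QR|·cos Q = 79.118, so |RP| ≈ 8.8948.
Law of cosines again: cos R = (|QR|² + |RP|² − |PQ|²)/(2·|QR|·|RP|) ≈ 0.69402, so ∠R ≈ 0.8037 rad.

0.804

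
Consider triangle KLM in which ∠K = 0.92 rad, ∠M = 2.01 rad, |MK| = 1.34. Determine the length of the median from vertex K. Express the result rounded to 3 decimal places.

The third angle is ∠L = π − ∠M − ∠K = 0.212 rad.
Law of sines: |LM| = |MK|·sin K/sin L ≈ 5.0763.
Law of sines: |KL| = |MK|·sin M/sin L ≈ 5.7749.
Median from K: ½√(2·|MK|² + 2·|KL|² − |LM|²) ≈ 3.3362.

m_K ≈ 3.336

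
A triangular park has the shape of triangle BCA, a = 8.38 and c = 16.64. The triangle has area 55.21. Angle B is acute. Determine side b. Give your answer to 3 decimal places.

From area = ½·c·a·sin B, we get sin B = 2·area/(c·a) ≈ 0.79186.
Taking the acute solution, ∠B ≈ 52.36°.
Law of cosines then gives b ≈ 13.297.

13.297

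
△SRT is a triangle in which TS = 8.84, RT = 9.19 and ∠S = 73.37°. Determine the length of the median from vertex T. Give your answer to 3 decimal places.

Law of sines: sin R = TS·sin S/RT ≈ 0.92168.
Since RT ≥ TS, only the acute value applies: ∠R ≈ 67.17°.
Then ∠T = 180° − ∠S − ∠R ≈ 39.46°.
Law of sines gives SR = RT·sin T/sin S ≈ 6.0952.
Median from T: ½√(2·RT² + 2·TS² − SR²) ≈ 8.4861.

m_T ≈ 8.486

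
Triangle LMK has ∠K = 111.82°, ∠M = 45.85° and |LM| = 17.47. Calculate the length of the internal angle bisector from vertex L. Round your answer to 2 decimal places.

14.94

The third angle is ∠L = 180° − ∠M − ∠K = 22.33°.
Law of sines: |MK| = |LM|·sin L/sin K ≈ 7.1498.
Law of sines: |KL| = |LM|·sin M/sin K ≈ 13.502.
The bisector from L has length 2·|KL|·|LM|·cos(∠L/2)/(|KL|+|LM|) ≈ 14.944.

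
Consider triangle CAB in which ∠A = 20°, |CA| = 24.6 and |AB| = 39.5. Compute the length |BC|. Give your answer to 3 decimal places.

By the law of cosines, |BC|² = |CA|² + |AB|² − 2·|CA|·|AB|·cos A = 339.21, so |BC| ≈ 18.418.

18.418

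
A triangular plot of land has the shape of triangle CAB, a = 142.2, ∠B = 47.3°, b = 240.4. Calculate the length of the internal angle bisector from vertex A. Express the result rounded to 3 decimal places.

t_A ≈ 265.067

Law of sines: sin A = a·sin B/b ≈ 0.43471.
Since b ≥ a, only the acute value applies: ∠A ≈ 25.77°.
Then ∠C = 180° − ∠B − ∠A ≈ 106.93°.
Law of sines gives c = b·sin C/sin B ≈ 312.93.
The bisector from A has length 2·b·c·cos(∠A/2)/(b+c) ≈ 265.07.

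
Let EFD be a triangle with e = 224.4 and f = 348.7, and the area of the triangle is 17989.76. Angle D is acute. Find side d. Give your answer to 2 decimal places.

From area = ½·e·f·sin D, we get sin D = 2·area/(e·f) ≈ 0.45981.
Taking the acute solution, ∠D ≈ 0.478 rad.
Law of cosines then gives d ≈ 181.59.

181.59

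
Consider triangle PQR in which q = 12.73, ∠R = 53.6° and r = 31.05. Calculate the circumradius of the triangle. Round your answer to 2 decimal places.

19.29

Law of sines: sin Q = q·sin R/r ≈ 0.32999.
Since r ≥ q, only the acute value applies: ∠Q ≈ 19.27°.
Then ∠P = 180° − ∠R − ∠Q ≈ 107.13°.
Law of sines gives p = r·sin P/sin R ≈ 36.865.
Circumradius = r/(2 sin R) ≈ 19.288.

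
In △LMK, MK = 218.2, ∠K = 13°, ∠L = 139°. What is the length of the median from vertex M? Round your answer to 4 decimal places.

The third angle is ∠M = 180° − ∠K − ∠L = 28.00°.
Law of sines: KL = MK·sin M/sin L ≈ 156.14.
Law of sines: LM = MK·sin K/sin L ≈ 74.817.
Median from M: ½√(2·LM² + 2·MK² − KL²) ≈ 143.21.

m_M ≈ 143.2106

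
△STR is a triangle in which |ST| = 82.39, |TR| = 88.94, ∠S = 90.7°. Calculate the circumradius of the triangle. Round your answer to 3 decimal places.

Law of sines: sin R = |ST|·sin S/|TR| ≈ 0.92629.
Since |TR| ≥ |ST|, only the acute value applies: ∠R ≈ 67.86°.
Then ∠T = 180° − ∠S − ∠R ≈ 21.44°.
Law of sines gives |RS| = |TR|·sin T/sin S ≈ 32.508.
Circumradius = |TR|/(2 sin S) ≈ 44.473.

44.473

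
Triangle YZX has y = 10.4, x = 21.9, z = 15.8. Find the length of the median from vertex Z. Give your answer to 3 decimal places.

Median from Z: ½√(2·x² + 2·y² − z²) ≈ 15.214.

m_Z ≈ 15.214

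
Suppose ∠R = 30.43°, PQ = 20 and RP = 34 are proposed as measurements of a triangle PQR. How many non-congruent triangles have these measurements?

RP·sin R = 34·sin(30.43°) ≈ 17.22.
Since RP sin R < PQ < RP (17.22 < 20 < 34), two triangles exist.

2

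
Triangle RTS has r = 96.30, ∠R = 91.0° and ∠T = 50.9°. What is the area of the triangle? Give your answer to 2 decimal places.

The third angle is ∠S = 180° − ∠R − ∠T = 38.10°.
Law of sines: t = r·sin T/sin R ≈ 74.745.
Law of sines: s = r·sin S/sin R ≈ 59.43.
Area = ½·r·t·sin S ≈ 2220.7.

area ≈ 2220.68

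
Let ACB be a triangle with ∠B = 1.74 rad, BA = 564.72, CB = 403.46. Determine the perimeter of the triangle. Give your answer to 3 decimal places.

perimeter ≈ 1715.458

By the law of cosines, AC² = CB² + BA² − 2·CB·BA·cos B = 5.5842e+05, so AC ≈ 747.28.
Semiperimeter s = (403.46+564.72+747.28)/2 = 857.73.
Perimeter = 403.46 + 564.72 + 747.28 = 1715.5.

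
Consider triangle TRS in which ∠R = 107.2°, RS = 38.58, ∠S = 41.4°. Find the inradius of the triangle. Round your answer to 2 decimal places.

The third angle is ∠T = 180° − ∠R − ∠S = 31.40°.
Law of sines: ST = RS·sin R/sin T ≈ 70.737.
Law of sines: TR = RS·sin S/sin T ≈ 48.969.
Area = ½·RS·ST·sin S ≈ 902.37.
Semiperimeter s = (38.58+70.737+48.969)/2 = 79.143.
Inradius = area/s = 902.37/79.143 ≈ 11.402.

r ≈ 11.40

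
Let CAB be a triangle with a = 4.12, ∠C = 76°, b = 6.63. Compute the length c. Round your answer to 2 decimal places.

By the law of cosines, c² = a² + b² − 2·a·b·cos C = 47.715, so c ≈ 6.9076.

6.91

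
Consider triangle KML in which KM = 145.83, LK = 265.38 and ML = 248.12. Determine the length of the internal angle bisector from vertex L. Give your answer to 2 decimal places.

By the law of cosines, cos L = (ML² + LK² − KM²) / (2·ML·LK) ≈ 0.84078, so ∠L ≈ 32.78°.
The bisector from L has length 2·ML·LK·cos(∠L/2)/(ML+LK) ≈ 246.04.

t_L ≈ 246.04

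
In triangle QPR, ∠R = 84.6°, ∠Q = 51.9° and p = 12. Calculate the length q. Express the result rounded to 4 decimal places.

The third angle is ∠P = 180° − ∠R − ∠Q = 43.50°.
Law of sines: q = p·sin Q/sin P ≈ 13.719.

13.7185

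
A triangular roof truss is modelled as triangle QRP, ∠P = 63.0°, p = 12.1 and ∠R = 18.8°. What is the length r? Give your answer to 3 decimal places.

The third angle is ∠Q = 180° − ∠R − ∠P = 98.20°.
Law of sines: r = p·sin R/sin P ≈ 4.3764.

4.376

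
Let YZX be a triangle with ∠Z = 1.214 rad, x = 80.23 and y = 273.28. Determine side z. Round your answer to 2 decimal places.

256.52

By the law of cosines, z² = x² + y² − 2·x·y·cos Z = 65803, so z ≈ 256.52.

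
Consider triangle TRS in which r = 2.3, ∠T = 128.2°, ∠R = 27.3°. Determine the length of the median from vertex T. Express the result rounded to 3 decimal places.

The third angle is ∠S = 180° − ∠T − ∠R = 24.50°.
Law of sines: t = r·sin T/sin R ≈ 3.9409.
Law of sines: s = r·sin S/sin R ≈ 2.0796.
Median from T: ½√(2·r² + 2·s² − t²) ≈ 0.96163.

m_T ≈ 0.962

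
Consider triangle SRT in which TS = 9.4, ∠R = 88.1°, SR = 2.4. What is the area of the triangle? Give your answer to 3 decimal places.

10.996

Law of sines: sin T = SR·sin R/TS ≈ 0.25518.
Since TS ≥ SR, only the acute value applies: ∠T ≈ 14.78°.
Then ∠S = 180° − ∠R − ∠T ≈ 77.12°.
Law of sines gives RT = TS·sin S/sin R ≈ 9.1684.
Area = ½·TS·SR·sin S ≈ 10.996.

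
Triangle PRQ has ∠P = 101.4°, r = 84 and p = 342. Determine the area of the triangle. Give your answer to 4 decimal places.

Law of sines: sin R = r·sin P/p ≈ 0.24077.
Since p ≥ r, only the acute value applies: ∠R ≈ 13.93°.
Then ∠Q = 180° − ∠P − ∠R ≈ 64.67°.
Law of sines gives q = p·sin Q/sin P ≈ 315.34.
Area = ½·p·r·sin Q ≈ 12983.

area ≈ 12982.8227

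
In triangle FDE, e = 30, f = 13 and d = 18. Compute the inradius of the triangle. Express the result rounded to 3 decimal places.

Semiperimeter s = (13 + 18 + 30)/2 = 30.5.
Heron's formula: area = √(30.5·17.5·12.5·0.5) ≈ 57.758.
Inradius = area/s = 57.758/30.5 ≈ 1.8937.

r ≈ 1.894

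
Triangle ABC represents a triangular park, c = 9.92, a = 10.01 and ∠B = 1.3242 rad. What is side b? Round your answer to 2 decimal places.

12.25

By the law of cosines, b² = c² + a² − 2·c·a·cos B = 150.13, so b ≈ 12.253.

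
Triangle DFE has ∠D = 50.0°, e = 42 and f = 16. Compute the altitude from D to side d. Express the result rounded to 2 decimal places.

By the law of cosines, d² = f² + e² − 2·f·e·cos D = 1156.1, so d ≈ 34.001.
Area = ½·f·e·sin D ≈ 257.39.
The altitude from D has length 2·area/d ≈ 15.14.

15.14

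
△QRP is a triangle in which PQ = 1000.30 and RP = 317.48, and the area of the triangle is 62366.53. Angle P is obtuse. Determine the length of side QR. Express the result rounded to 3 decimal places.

1298.269

From area = ½·RP·PQ·sin P, we get sin P = 2·area/(RP·PQ) ≈ 0.39277.
Taking the obtuse solution, ∠P ≈ 156.87°.
Law of cosines then gives QR ≈ 1298.3.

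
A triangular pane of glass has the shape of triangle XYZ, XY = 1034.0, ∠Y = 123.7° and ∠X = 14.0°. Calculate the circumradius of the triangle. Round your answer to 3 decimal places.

The third angle is ∠Z = 180° − ∠X − ∠Y = 42.30°.
Law of sines: YZ = XY·sin X/sin Z ≈ 371.68.
Law of sines: ZX = XY·sin Y/sin Z ≈ 1278.2.
Circumradius = XY/(2 sin Z) ≈ 768.19.

768.188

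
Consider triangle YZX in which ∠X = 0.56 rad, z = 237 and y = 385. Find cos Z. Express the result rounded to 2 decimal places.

0.83

By the law of cosines, x² = y² + z² − 2·y·z·cos X = 49778, so x ≈ 223.11.
Law of cosines again: cos Z = (x² + y² − z²)/(2·x·y) ≈ 0.82560, so ∠Z ≈ 0.600 rad.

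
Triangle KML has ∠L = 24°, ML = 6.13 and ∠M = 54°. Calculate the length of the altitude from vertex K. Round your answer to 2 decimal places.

2.06

The third angle is ∠K = 180° − ∠M − ∠L = 102.00°.
Law of sines: LK = ML·sin M/sin K ≈ 5.0701.
Law of sines: KM = ML·sin L/sin K ≈ 2.549.
Area = ½·ML·LK·sin L ≈ 6.3206.
The altitude from K has length 2·area/ML ≈ 2.0622.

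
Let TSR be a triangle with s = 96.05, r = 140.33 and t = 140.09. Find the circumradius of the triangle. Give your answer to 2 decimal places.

By the law of cosines, cos T = (s² + r² − t²) / (2·s·r) ≈ 0.34473, so ∠T ≈ 1.219 rad.
Circumradius = t/(2 sin T) ≈ 74.619.

74.62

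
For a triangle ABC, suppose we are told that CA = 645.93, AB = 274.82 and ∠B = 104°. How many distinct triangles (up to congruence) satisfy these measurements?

AB·sin B = 274.82·sin(104°) ≈ 266.7.
Since ∠B is not acute, a triangle exists only if CA > AB; here CA > AB, so there is exactly one triangle.

1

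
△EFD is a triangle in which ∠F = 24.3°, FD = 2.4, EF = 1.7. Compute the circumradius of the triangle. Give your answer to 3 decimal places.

By the law of cosines, DE² = EF² + FD² − 2·EF·FD·cos F = 1.2129, so DE ≈ 1.1013.
Area = ½·EF·FD·sin F ≈ 0.83949.
Circumradius = DE/(2 sin F) ≈ 1.3382.

R ≈ 1.338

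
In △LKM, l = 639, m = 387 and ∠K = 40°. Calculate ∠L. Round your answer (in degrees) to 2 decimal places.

∠L ≈ 104.01°

By the law of cosines, k² = m² + l² − 2·m·l·cos K = 1.7922e+05, so k ≈ 423.34.
Law of cosines again: cos L = (k² + m² − l²)/(2·k·m) ≈ -0.24213, so ∠L ≈ 104.01°.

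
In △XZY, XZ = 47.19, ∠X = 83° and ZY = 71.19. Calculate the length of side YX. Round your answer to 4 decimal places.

59.3625

Law of sines: sin Y = XZ·sin X/ZY ≈ 0.65793.
Since ZY ≥ XZ, only the acute value applies: ∠Y ≈ 41.14°.
Then ∠Z = 180° − ∠X − ∠Y ≈ 55.86°.
Law of sines gives YX = ZY·sin Z/sin X ≈ 59.363.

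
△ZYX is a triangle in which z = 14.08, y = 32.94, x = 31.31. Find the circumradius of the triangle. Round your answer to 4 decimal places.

16.5634

By the law of cosines, cos Z = (y² + x² − z²) / (2·y·x) ≈ 0.90518, so ∠Z ≈ 25.15°.
Circumradius = z/(2 sin Z) ≈ 16.563.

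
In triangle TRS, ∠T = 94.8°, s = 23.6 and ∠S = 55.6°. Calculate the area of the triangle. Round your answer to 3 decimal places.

The third angle is ∠R = 180° − ∠S − ∠T = 29.60°.
Law of sines: t = s·sin T/sin S ≈ 28.502.
Law of sines: r = s·sin R/sin S ≈ 14.128.
Area = ½·s·t·sin R ≈ 166.12.

166.123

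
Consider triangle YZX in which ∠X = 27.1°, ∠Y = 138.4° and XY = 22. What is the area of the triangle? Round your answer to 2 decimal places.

The third angle is ∠Z = 180° − ∠X − ∠Y = 14.50°.
Law of sines: ZX = XY·sin Y/sin Z ≈ 58.337.
Law of sines: YZ = XY·sin X/sin Z ≈ 40.027.
Area = ½·XY·ZX·sin X ≈ 292.33.

292.33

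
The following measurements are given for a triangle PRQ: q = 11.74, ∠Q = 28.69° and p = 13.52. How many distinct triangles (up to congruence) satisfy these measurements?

p·sin Q = 13.52·sin(28.69°) ≈ 6.491.
Since p sin Q < q < p (6.491 < 11.74 < 13.52), two triangles exist.

2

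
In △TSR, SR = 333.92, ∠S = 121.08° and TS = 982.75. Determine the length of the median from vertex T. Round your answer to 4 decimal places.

1078.4622

By the law of cosines, RT² = TS² + SR² − 2·TS·SR·cos S = 1.4161e+06, so RT ≈ 1190.
Median from T: ½√(2·RT² + 2·TS² − SR²) ≈ 1078.5.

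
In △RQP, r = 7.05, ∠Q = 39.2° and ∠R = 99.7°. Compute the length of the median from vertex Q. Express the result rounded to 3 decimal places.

The third angle is ∠P = 180° − ∠R − ∠Q = 41.10°.
Law of sines: q = r·sin Q/sin R ≈ 4.5204.
Law of sines: p = r·sin P/sin R ≈ 4.7017.
Median from Q: ½√(2·p² + 2·r² − q²) ≈ 5.5494.

m_Q ≈ 5.549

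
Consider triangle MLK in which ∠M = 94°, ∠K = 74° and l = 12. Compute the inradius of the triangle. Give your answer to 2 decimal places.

r ≈ 5.31

The third angle is ∠L = 180° − ∠K − ∠M = 12.00°.
Law of sines: m = l·sin M/sin L ≈ 57.576.
Law of sines: k = l·sin K/sin L ≈ 55.481.
Area = ½·l·m·sin K ≈ 332.07.
Semiperimeter s = (57.576+12+55.481)/2 = 62.529.
Inradius = area/s = 332.07/62.529 ≈ 5.3108.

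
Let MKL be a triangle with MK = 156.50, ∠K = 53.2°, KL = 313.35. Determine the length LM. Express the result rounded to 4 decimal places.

By the law of cosines, LM² = MK² + KL² − 2·MK·KL·cos K = 63929, so LM ≈ 252.84.

252.8421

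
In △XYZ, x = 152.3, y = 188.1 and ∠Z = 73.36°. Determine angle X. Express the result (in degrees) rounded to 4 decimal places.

By the law of cosines, z² = x² + y² − 2·x·y·cos Z = 42170, so z ≈ 205.35.
Law of cosines again: cos X = (y² + z² − x²)/(2·y·z) ≈ 0.70361, so ∠X ≈ 45.28°.

45.2830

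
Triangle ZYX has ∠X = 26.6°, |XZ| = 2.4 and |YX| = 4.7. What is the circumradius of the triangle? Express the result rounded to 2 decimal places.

By the law of cosines, |ZY|² = |YX|² + |XZ|² − 2·|YX|·|XZ|·cos X = 7.6779, so |ZY| ≈ 2.7709.
Area = ½·|YX|·|XZ|·sin X ≈ 2.5254.
Circumradius = |ZY|/(2 sin X) ≈ 3.0942.

3.09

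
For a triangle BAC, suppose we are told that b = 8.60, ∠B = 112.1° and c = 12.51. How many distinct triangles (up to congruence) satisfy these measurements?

c·sin B = 12.51·sin(112.1°) ≈ 11.59.
Since ∠B is not acute, a triangle exists only if b > c; here b ≤ c, so there is no triangle.

0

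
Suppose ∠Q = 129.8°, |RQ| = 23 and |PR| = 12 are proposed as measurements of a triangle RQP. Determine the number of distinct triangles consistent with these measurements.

|RQ|·sin Q = 23·sin(129.8°) ≈ 17.67.
Since ∠Q is not acute, a triangle exists only if |PR| > |RQ|; here |PR| ≤ |RQ|, so there is no triangle.

0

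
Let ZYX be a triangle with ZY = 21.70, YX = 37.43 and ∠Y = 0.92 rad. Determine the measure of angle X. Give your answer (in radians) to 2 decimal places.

∠X ≈ 0.62 rad

By the law of cosines, XZ² = ZY² + YX² − 2·ZY·YX·cos Y = 887.76, so XZ ≈ 29.795.
Law of cosines again: cos X = (YX² + XZ² − ZY²)/(2·YX·XZ) ≈ 0.81502, so ∠X ≈ 0.618 rad.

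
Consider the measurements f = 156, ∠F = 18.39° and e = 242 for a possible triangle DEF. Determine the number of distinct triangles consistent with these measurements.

e·sin F = 242·sin(18.39°) ≈ 76.35.
Since e sin F < f < e (76.35 < 156 < 242), two triangles exist.

2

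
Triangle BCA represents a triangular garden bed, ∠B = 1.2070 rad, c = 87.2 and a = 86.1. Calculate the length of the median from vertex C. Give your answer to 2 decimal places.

m_C ≈ 81.50

By the law of cosines, b² = c² + a² − 2·c·a·cos B = 9674, so b ≈ 98.357.
Median from C: ½√(2·a² + 2·b² − c²) ≈ 81.503.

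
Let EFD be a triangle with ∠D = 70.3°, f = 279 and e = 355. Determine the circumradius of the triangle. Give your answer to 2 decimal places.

R ≈ 196.64

By the law of cosines, d² = e² + f² − 2·e·f·cos D = 1.3709e+05, so d ≈ 370.26.
Area = ½·e·f·sin D ≈ 46624.
Circumradius = d/(2 sin D) ≈ 196.64.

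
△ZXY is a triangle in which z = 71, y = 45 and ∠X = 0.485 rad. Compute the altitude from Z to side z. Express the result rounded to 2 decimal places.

20.98

By the law of cosines, x² = y² + z² − 2·y·z·cos X = 1412.9, so x ≈ 37.589.
Area = ½·y·z·sin X ≈ 744.77.
The altitude from Z has length 2·area/z ≈ 20.979.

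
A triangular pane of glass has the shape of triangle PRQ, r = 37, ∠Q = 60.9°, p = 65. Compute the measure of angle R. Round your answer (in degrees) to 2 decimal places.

By the law of cosines, q² = p² + r² − 2·p·r·cos Q = 3254.7, so q ≈ 57.05.
Law of cosines again: cos R = (q² + p² − r²)/(2·q·p) ≈ 0.82393, so ∠R ≈ 34.52°.

34.52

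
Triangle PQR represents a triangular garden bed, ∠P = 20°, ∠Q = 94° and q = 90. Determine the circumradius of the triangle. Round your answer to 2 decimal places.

45.11

The third angle is ∠R = 180° − ∠P − ∠Q = 66.00°.
Law of sines: p = q·sin P/sin Q ≈ 30.857.
Law of sines: r = q·sin R/sin Q ≈ 82.42.
Circumradius = q/(2 sin Q) ≈ 45.11.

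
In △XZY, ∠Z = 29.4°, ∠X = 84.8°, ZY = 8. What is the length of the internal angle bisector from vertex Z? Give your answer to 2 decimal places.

The third angle is ∠Y = 180° − ∠X − ∠Z = 65.80°.
Law of sines: YX = ZY·sin Z/sin X ≈ 3.9435.
Law of sines: XZ = ZY·sin Y/sin X ≈ 7.3271.
The bisector from Z has length 2·XZ·ZY·cos(∠Z/2)/(XZ+ZY) ≈ 7.3984.

7.40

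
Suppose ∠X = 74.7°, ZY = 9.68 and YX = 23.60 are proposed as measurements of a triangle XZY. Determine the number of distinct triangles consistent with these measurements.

YX·sin X = 23.60·sin(74.7°) ≈ 22.76.
Since ZY = 9.68 < 22.76 = YX sin X, no triangle exists.

0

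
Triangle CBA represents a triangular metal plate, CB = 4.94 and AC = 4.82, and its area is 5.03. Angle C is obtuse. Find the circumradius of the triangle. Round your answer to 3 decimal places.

From area = ½·AC·CB·sin C, we get sin C = 2·area/(AC·CB) ≈ 0.42250.
Taking the obtuse solution, ∠C ≈ 155.01°.
Law of cosines then gives BA ≈ 9.5288.
Circumradius = BA/(2 sin C) ≈ 11.277.

11.277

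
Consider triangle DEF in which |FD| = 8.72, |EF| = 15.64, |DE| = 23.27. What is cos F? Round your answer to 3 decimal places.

cos F ≈ -0.810

By the law of cosines, cos F = (|EF|² + |FD|² − |DE|²) / (2·|EF|·|FD|) ≈ -0.80966, so ∠F ≈ 2.5144 rad.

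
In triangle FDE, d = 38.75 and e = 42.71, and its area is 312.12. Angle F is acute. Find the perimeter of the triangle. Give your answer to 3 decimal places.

97.590

From area = ½·d·e·sin F, we get sin F = 2·area/(d·e) ≈ 0.37718.
Taking the acute solution, ∠F ≈ 22.16°.
Law of cosines then gives f ≈ 16.13.
Perimeter = 16.13 + 38.75 + 42.71 = 97.59.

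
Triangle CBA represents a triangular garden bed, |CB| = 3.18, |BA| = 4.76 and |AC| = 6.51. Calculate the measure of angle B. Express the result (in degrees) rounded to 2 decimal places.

108.51

By the law of cosines, cos B = (|CB|² + |BA|² − |AC|²) / (2·|CB|·|BA|) ≈ -0.31744, so ∠B ≈ 108.51°.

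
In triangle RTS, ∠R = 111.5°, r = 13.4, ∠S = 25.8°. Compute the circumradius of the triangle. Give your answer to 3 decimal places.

7.201

The third angle is ∠T = 180° − ∠S − ∠R = 42.70°.
Law of sines: t = r·sin T/sin R ≈ 9.7669.
Law of sines: s = r·sin S/sin R ≈ 6.2683.
Circumradius = r/(2 sin R) ≈ 7.2011.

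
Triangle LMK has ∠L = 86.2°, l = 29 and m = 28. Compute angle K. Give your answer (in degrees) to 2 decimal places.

∠K ≈ 19.35°

Law of sines: sin M = m·sin L/l ≈ 0.96339.
Since l ≥ m, only the acute value applies: ∠M ≈ 74.45°.
Then ∠K = 180° − ∠L − ∠M ≈ 19.35°.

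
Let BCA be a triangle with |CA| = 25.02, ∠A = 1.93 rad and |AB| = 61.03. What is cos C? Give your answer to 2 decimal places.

cos C ≈ 0.63

By the law of cosines, |BC|² = |CA|² + |AB|² − 2·|CA|·|AB|·cos A = 5424.2, so |BC| ≈ 73.649.
Law of cosines again: cos C = (|BC|² + |CA|² − |AB|²)/(2·|BC|·|CA|) ≈ 0.63102, so ∠C ≈ 0.888 rad.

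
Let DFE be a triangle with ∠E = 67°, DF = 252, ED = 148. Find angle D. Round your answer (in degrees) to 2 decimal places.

Law of sines: sin F = ED·sin E/DF ≈ 0.54061.
Since DF ≥ ED, only the acute value applies: ∠F ≈ 32.73°.
Then ∠D = 180° − ∠E − ∠F ≈ 80.27°.

∠D ≈ 80.27°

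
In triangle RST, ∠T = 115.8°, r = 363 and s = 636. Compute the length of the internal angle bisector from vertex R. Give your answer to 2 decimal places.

t_R ≈ 716.85

By the law of cosines, t² = r² + s² − 2·r·s·cos T = 7.3723e+05, so t ≈ 858.62.
Law of cosines again: cos R = (s² + t² − r²)/(2·s·t) ≈ 0.92473, so ∠R ≈ 22.37°.
The bisector from R has length 2·s·t·cos(∠R/2)/(s+t) ≈ 716.85.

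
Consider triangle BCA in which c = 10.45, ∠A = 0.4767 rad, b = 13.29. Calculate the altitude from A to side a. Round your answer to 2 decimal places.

By the law of cosines, a² = b² + c² − 2·b·c·cos A = 39.032, so a ≈ 6.2476.
Area = ½·b·c·sin A ≈ 31.863.
The altitude from A has length 2·area/a ≈ 10.2.

h_A ≈ 10.20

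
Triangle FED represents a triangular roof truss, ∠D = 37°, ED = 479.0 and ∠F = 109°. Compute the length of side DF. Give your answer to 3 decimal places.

The third angle is ∠E = 180° − ∠D − ∠F = 34.00°.
Law of sines: DF = ED·sin E/sin F ≈ 283.29.

283.287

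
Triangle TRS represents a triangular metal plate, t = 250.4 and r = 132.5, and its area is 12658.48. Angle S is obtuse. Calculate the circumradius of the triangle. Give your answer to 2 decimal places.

From area = ½·t·r·sin S, we get sin S = 2·area/(t·r) ≈ 0.76306.
Taking the obtuse solution, ∠S ≈ 130.26°.
Law of cosines then gives s ≈ 350.92.
Circumradius = s/(2 sin S) ≈ 229.94.

229.94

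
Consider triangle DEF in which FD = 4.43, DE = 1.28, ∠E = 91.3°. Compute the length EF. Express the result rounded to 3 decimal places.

4.212

Law of sines: sin F = DE·sin E/FD ≈ 0.28886.
Since FD ≥ DE, only the acute value applies: ∠F ≈ 16.79°.
Then ∠D = 180° − ∠E − ∠F ≈ 71.91°.
Law of sines gives EF = FD·sin D/sin E ≈ 4.2121.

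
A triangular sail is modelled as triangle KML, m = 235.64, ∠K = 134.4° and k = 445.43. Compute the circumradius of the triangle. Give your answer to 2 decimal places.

R ≈ 311.72

Law of sines: sin M = m·sin K/k ≈ 0.37797.
Since k ≥ m, only the acute value applies: ∠M ≈ 22.21°.
Then ∠L = 180° − ∠K − ∠M ≈ 23.39°.
Law of sines gives l = k·sin L/sin K ≈ 247.52.
Circumradius = k/(2 sin K) ≈ 311.72.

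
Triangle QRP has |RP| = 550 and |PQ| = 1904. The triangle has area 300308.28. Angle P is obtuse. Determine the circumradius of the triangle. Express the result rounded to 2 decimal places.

From area = ½·|RP|·|PQ|·sin P, we get sin P = 2·area/(|RP|·|PQ|) ≈ 0.57355.
Taking the obtuse solution, ∠P ≈ 145.00°.
Law of cosines then gives |QR| ≈ 2375.6.
Circumradius = |QR|/(2 sin P) ≈ 2071.

2070.96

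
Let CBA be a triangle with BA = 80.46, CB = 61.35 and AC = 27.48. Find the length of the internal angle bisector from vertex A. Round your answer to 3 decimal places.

t_A ≈ 38.688

By the law of cosines, cos A = (BA² + AC² − CB²) / (2·BA·AC) ≈ 0.78360, so ∠A ≈ 38.41°.
The bisector from A has length 2·BA·AC·cos(∠A/2)/(BA+AC) ≈ 38.688.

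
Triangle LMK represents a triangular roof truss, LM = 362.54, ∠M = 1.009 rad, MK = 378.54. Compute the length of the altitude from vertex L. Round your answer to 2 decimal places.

306.82

By the law of cosines, KL² = LM² + MK² − 2·LM·MK·cos M = 1.2851e+05, so KL ≈ 358.49.
Area = ½·LM·MK·sin M ≈ 58071.
The altitude from L has length 2·area/MK ≈ 306.82.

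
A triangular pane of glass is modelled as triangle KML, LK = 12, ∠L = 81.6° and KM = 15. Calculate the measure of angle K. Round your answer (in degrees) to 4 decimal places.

Law of sines: sin M = LK·sin L/KM ≈ 0.79142.
Since KM ≥ LK, only the acute value applies: ∠M ≈ 52.32°.
Then ∠K = 180° − ∠L − ∠M ≈ 46.08°.

46.0818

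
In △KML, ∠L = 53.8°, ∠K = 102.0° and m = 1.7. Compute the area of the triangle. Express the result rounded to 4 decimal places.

area ≈ 2.7824

The third angle is ∠M = 180° − ∠L − ∠K = 24.20°.
Law of sines: k = m·sin K/sin M ≈ 4.0565.
Law of sines: l = m·sin L/sin M ≈ 3.3466.
Area = ½·m·k·sin L ≈ 2.7824.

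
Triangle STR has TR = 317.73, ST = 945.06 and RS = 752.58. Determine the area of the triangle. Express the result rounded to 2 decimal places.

area ≈ 105391.63

Semiperimeter s = (317.73 + 752.58 + 945.06)/2 = 1007.7.
Heron's formula: area = √(1007.7·689.95·255.1·62.625) ≈ 1.0539e+05.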